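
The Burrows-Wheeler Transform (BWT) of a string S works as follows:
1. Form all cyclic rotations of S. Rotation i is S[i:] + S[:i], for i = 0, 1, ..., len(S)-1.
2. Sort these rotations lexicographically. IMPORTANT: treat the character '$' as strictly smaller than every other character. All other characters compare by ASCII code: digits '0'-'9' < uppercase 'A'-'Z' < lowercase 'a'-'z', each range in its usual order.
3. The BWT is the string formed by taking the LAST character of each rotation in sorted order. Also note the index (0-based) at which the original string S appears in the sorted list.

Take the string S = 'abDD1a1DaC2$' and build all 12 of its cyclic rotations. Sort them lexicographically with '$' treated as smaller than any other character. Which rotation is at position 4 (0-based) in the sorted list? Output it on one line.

Answer: C2$abDD1a1Da

Derivation:
All 12 rotations (rotation i = S[i:]+S[:i]):
  rot[0] = abDD1a1DaC2$
  rot[1] = bDD1a1DaC2$a
  rot[2] = DD1a1DaC2$ab
  rot[3] = D1a1DaC2$abD
  rot[4] = 1a1DaC2$abDD
  rot[5] = a1DaC2$abDD1
  rot[6] = 1DaC2$abDD1a
  rot[7] = DaC2$abDD1a1
  rot[8] = aC2$abDD1a1D
  rot[9] = C2$abDD1a1Da
  rot[10] = 2$abDD1a1DaC
  rot[11] = $abDD1a1DaC2
Sorted (with $ < everything):
  sorted[0] = $abDD1a1DaC2
  sorted[1] = 1DaC2$abDD1a
  sorted[2] = 1a1DaC2$abDD
  sorted[3] = 2$abDD1a1DaC
  sorted[4] = C2$abDD1a1Da
  sorted[5] = D1a1DaC2$abD
  sorted[6] = DD1a1DaC2$ab
  sorted[7] = DaC2$abDD1a1
  sorted[8] = a1DaC2$abDD1
  sorted[9] = aC2$abDD1a1D
  sorted[10] = abDD1a1DaC2$
  sorted[11] = bDD1a1DaC2$a
sorted[4] = C2$abDD1a1Da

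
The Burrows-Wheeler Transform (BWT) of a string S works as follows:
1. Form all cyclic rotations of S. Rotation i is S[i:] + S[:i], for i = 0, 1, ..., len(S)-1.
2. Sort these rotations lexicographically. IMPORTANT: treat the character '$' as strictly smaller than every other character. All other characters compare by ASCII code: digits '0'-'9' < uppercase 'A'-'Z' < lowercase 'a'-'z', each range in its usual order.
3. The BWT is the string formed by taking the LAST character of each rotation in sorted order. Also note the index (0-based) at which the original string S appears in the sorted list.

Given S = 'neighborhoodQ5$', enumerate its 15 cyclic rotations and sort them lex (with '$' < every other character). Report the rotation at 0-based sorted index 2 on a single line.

All 15 rotations (rotation i = S[i:]+S[:i]):
  rot[0] = neighborhoodQ5$
  rot[1] = eighborhoodQ5$n
  rot[2] = ighborhoodQ5$ne
  rot[3] = ghborhoodQ5$nei
  rot[4] = hborhoodQ5$neig
  rot[5] = borhoodQ5$neigh
  rot[6] = orhoodQ5$neighb
  rot[7] = rhoodQ5$neighbo
  rot[8] = hoodQ5$neighbor
  rot[9] = oodQ5$neighborh
  rot[10] = odQ5$neighborho
  rot[11] = dQ5$neighborhoo
  rot[12] = Q5$neighborhood
  rot[13] = 5$neighborhoodQ
  rot[14] = $neighborhoodQ5
Sorted (with $ < everything):
  sorted[0] = $neighborhoodQ5
  sorted[1] = 5$neighborhoodQ
  sorted[2] = Q5$neighborhood
  sorted[3] = borhoodQ5$neigh
  sorted[4] = dQ5$neighborhoo
  sorted[5] = eighborhoodQ5$n
  sorted[6] = ghborhoodQ5$nei
  sorted[7] = hborhoodQ5$neig
  sorted[8] = hoodQ5$neighbor
  sorted[9] = ighborhoodQ5$ne
  sorted[10] = neighborhoodQ5$
  sorted[11] = odQ5$neighborho
  sorted[12] = oodQ5$neighborh
  sorted[13] = orhoodQ5$neighb
  sorted[14] = rhoodQ5$neighbo
sorted[2] = Q5$neighborhood

Answer: Q5$neighborhood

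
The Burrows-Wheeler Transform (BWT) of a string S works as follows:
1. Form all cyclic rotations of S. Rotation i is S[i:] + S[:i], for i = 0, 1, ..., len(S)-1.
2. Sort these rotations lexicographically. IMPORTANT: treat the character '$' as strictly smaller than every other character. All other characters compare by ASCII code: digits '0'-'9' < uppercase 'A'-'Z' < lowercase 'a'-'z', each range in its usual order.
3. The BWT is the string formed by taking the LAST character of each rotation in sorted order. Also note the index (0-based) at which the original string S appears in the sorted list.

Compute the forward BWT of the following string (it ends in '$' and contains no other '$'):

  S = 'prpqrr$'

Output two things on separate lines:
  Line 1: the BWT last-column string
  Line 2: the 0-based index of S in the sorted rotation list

Answer: rr$prpq
2

Derivation:
All 7 rotations (rotation i = S[i:]+S[:i]):
  rot[0] = prpqrr$
  rot[1] = rpqrr$p
  rot[2] = pqrr$pr
  rot[3] = qrr$prp
  rot[4] = rr$prpq
  rot[5] = r$prpqr
  rot[6] = $prpqrr
Sorted (with $ < everything):
  sorted[0] = $prpqrr  (last char: 'r')
  sorted[1] = pqrr$pr  (last char: 'r')
  sorted[2] = prpqrr$  (last char: '$')
  sorted[3] = qrr$prp  (last char: 'p')
  sorted[4] = r$prpqr  (last char: 'r')
  sorted[5] = rpqrr$p  (last char: 'p')
  sorted[6] = rr$prpq  (last char: 'q')
Last column: rr$prpq
Original string S is at sorted index 2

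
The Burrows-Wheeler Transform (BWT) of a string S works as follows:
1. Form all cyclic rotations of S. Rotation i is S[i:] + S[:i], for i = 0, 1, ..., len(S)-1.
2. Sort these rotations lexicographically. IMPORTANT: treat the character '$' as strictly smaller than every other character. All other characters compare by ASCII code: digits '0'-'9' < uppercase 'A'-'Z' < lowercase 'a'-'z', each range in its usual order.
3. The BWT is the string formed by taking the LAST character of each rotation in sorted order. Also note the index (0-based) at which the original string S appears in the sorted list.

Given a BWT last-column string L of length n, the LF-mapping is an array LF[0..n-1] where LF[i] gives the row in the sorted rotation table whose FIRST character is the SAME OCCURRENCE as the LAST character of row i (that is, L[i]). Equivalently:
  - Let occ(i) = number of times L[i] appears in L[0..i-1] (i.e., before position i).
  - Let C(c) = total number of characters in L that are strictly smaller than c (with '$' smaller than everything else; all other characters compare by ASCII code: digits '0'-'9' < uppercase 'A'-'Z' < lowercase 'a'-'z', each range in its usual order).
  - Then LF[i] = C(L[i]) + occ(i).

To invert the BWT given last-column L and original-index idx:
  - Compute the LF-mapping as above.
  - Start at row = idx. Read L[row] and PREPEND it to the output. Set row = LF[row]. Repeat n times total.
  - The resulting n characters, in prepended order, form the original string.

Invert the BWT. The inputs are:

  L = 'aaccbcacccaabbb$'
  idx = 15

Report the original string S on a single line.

LF mapping: 1 2 10 11 6 12 3 13 14 15 4 5 7 8 9 0
Walk LF starting at row 15, prepending L[row]:
  step 1: row=15, L[15]='$', prepend. Next row=LF[15]=0
  step 2: row=0, L[0]='a', prepend. Next row=LF[0]=1
  step 3: row=1, L[1]='a', prepend. Next row=LF[1]=2
  step 4: row=2, L[2]='c', prepend. Next row=LF[2]=10
  step 5: row=10, L[10]='a', prepend. Next row=LF[10]=4
  step 6: row=4, L[4]='b', prepend. Next row=LF[4]=6
  step 7: row=6, L[6]='a', prepend. Next row=LF[6]=3
  step 8: row=3, L[3]='c', prepend. Next row=LF[3]=11
  step 9: row=11, L[11]='a', prepend. Next row=LF[11]=5
  step 10: row=5, L[5]='c', prepend. Next row=LF[5]=12
  step 11: row=12, L[12]='b', prepend. Next row=LF[12]=7
  step 12: row=7, L[7]='c', prepend. Next row=LF[7]=13
  step 13: row=13, L[13]='b', prepend. Next row=LF[13]=8
  step 14: row=8, L[8]='c', prepend. Next row=LF[8]=14
  step 15: row=14, L[14]='b', prepend. Next row=LF[14]=9
  step 16: row=9, L[9]='c', prepend. Next row=LF[9]=15
Reversed output: cbcbcbcacabacaa$

Answer: cbcbcbcacabacaa$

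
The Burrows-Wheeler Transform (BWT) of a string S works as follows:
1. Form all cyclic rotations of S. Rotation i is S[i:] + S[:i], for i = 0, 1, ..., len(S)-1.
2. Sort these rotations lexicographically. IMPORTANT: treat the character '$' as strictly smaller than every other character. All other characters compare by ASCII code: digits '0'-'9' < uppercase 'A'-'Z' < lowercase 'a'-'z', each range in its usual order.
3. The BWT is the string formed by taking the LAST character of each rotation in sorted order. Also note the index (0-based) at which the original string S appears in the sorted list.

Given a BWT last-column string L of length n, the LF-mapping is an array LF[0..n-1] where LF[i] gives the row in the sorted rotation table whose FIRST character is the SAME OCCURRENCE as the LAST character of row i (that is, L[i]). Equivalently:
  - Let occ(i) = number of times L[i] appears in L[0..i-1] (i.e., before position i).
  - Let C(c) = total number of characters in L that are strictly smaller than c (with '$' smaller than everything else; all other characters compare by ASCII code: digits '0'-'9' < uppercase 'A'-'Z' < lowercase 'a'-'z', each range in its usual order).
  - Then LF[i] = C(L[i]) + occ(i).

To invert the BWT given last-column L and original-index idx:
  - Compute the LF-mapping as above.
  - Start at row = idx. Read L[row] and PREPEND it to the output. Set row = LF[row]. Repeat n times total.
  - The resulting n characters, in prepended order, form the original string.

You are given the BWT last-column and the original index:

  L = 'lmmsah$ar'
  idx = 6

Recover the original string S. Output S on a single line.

LF mapping: 4 5 6 8 1 3 0 2 7
Walk LF starting at row 6, prepending L[row]:
  step 1: row=6, L[6]='$', prepend. Next row=LF[6]=0
  step 2: row=0, L[0]='l', prepend. Next row=LF[0]=4
  step 3: row=4, L[4]='a', prepend. Next row=LF[4]=1
  step 4: row=1, L[1]='m', prepend. Next row=LF[1]=5
  step 5: row=5, L[5]='h', prepend. Next row=LF[5]=3
  step 6: row=3, L[3]='s', prepend. Next row=LF[3]=8
  step 7: row=8, L[8]='r', prepend. Next row=LF[8]=7
  step 8: row=7, L[7]='a', prepend. Next row=LF[7]=2
  step 9: row=2, L[2]='m', prepend. Next row=LF[2]=6
Reversed output: marshmal$

Answer: marshmal$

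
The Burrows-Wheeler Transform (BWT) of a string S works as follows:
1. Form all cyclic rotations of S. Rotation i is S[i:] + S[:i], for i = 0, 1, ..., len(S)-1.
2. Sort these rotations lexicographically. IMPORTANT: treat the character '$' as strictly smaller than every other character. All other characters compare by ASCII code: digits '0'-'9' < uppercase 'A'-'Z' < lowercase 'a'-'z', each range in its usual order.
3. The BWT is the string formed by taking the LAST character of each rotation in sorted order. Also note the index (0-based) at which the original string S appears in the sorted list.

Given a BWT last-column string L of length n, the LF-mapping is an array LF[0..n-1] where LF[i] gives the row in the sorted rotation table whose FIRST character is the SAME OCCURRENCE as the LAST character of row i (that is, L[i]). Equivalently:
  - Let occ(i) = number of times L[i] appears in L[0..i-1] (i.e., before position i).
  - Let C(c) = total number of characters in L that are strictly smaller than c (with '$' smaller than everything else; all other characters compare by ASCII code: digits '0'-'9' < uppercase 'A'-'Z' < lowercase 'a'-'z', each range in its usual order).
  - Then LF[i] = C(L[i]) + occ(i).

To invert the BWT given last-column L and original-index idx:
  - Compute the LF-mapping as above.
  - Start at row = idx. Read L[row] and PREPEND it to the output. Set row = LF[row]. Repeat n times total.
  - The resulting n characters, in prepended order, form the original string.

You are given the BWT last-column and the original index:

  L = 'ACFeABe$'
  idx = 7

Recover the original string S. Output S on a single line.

LF mapping: 1 4 5 6 2 3 7 0
Walk LF starting at row 7, prepending L[row]:
  step 1: row=7, L[7]='$', prepend. Next row=LF[7]=0
  step 2: row=0, L[0]='A', prepend. Next row=LF[0]=1
  step 3: row=1, L[1]='C', prepend. Next row=LF[1]=4
  step 4: row=4, L[4]='A', prepend. Next row=LF[4]=2
  step 5: row=2, L[2]='F', prepend. Next row=LF[2]=5
  step 6: row=5, L[5]='B', prepend. Next row=LF[5]=3
  step 7: row=3, L[3]='e', prepend. Next row=LF[3]=6
  step 8: row=6, L[6]='e', prepend. Next row=LF[6]=7
Reversed output: eeBFACA$

Answer: eeBFACA$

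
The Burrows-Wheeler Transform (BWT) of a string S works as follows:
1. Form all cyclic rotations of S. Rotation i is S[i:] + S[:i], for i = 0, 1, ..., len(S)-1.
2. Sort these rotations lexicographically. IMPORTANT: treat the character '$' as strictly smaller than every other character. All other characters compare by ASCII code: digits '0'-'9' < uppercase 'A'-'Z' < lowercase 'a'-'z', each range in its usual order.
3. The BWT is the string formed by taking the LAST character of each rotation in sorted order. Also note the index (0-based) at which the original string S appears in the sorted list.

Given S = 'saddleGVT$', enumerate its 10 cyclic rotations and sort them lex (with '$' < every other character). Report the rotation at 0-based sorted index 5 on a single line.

All 10 rotations (rotation i = S[i:]+S[:i]):
  rot[0] = saddleGVT$
  rot[1] = addleGVT$s
  rot[2] = ddleGVT$sa
  rot[3] = dleGVT$sad
  rot[4] = leGVT$sadd
  rot[5] = eGVT$saddl
  rot[6] = GVT$saddle
  rot[7] = VT$saddleG
  rot[8] = T$saddleGV
  rot[9] = $saddleGVT
Sorted (with $ < everything):
  sorted[0] = $saddleGVT
  sorted[1] = GVT$saddle
  sorted[2] = T$saddleGV
  sorted[3] = VT$saddleG
  sorted[4] = addleGVT$s
  sorted[5] = ddleGVT$sa
  sorted[6] = dleGVT$sad
  sorted[7] = eGVT$saddl
  sorted[8] = leGVT$sadd
  sorted[9] = saddleGVT$
sorted[5] = ddleGVT$sa

Answer: ddleGVT$sa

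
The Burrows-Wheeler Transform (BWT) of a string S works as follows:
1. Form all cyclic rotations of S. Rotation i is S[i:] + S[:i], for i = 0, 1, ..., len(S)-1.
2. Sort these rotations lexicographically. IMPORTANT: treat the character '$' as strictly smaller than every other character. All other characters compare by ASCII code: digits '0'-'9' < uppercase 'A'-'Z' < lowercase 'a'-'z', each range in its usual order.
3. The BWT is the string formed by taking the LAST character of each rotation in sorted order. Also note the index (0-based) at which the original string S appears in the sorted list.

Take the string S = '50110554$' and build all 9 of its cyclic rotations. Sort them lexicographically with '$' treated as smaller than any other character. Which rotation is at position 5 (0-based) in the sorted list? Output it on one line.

All 9 rotations (rotation i = S[i:]+S[:i]):
  rot[0] = 50110554$
  rot[1] = 0110554$5
  rot[2] = 110554$50
  rot[3] = 10554$501
  rot[4] = 0554$5011
  rot[5] = 554$50110
  rot[6] = 54$501105
  rot[7] = 4$5011055
  rot[8] = $50110554
Sorted (with $ < everything):
  sorted[0] = $50110554
  sorted[1] = 0110554$5
  sorted[2] = 0554$5011
  sorted[3] = 10554$501
  sorted[4] = 110554$50
  sorted[5] = 4$5011055
  sorted[6] = 50110554$
  sorted[7] = 54$501105
  sorted[8] = 554$50110
sorted[5] = 4$5011055

Answer: 4$5011055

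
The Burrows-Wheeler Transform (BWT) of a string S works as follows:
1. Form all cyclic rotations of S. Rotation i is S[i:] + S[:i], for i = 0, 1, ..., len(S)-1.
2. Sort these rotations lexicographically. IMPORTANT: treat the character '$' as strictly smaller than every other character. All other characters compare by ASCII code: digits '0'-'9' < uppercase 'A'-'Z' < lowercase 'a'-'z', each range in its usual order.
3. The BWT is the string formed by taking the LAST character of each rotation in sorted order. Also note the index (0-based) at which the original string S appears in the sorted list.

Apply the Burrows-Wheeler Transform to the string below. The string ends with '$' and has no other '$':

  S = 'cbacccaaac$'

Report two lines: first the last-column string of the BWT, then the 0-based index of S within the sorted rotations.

Answer: ccaabcac$ca
8

Derivation:
All 11 rotations (rotation i = S[i:]+S[:i]):
  rot[0] = cbacccaaac$
  rot[1] = bacccaaac$c
  rot[2] = acccaaac$cb
  rot[3] = cccaaac$cba
  rot[4] = ccaaac$cbac
  rot[5] = caaac$cbacc
  rot[6] = aaac$cbaccc
  rot[7] = aac$cbaccca
  rot[8] = ac$cbacccaa
  rot[9] = c$cbacccaaa
  rot[10] = $cbacccaaac
Sorted (with $ < everything):
  sorted[0] = $cbacccaaac  (last char: 'c')
  sorted[1] = aaac$cbaccc  (last char: 'c')
  sorted[2] = aac$cbaccca  (last char: 'a')
  sorted[3] = ac$cbacccaa  (last char: 'a')
  sorted[4] = acccaaac$cb  (last char: 'b')
  sorted[5] = bacccaaac$c  (last char: 'c')
  sorted[6] = c$cbacccaaa  (last char: 'a')
  sorted[7] = caaac$cbacc  (last char: 'c')
  sorted[8] = cbacccaaac$  (last char: '$')
  sorted[9] = ccaaac$cbac  (last char: 'c')
  sorted[10] = cccaaac$cba  (last char: 'a')
Last column: ccaabcac$ca
Original string S is at sorted index 8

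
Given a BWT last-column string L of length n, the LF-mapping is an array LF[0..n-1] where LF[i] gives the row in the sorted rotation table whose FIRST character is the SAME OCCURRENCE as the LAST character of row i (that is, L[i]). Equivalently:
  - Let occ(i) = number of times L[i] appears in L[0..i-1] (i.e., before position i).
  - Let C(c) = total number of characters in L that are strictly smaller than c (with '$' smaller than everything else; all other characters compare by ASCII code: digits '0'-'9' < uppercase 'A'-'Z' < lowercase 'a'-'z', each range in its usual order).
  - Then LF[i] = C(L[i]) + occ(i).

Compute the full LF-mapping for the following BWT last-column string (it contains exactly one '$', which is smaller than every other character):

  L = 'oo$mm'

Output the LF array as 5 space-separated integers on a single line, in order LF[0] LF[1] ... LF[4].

Answer: 3 4 0 1 2

Derivation:
Char counts: '$':1, 'm':2, 'o':2
C (first-col start): C('$')=0, C('m')=1, C('o')=3
L[0]='o': occ=0, LF[0]=C('o')+0=3+0=3
L[1]='o': occ=1, LF[1]=C('o')+1=3+1=4
L[2]='$': occ=0, LF[2]=C('$')+0=0+0=0
L[3]='m': occ=0, LF[3]=C('m')+0=1+0=1
L[4]='m': occ=1, LF[4]=C('m')+1=1+1=2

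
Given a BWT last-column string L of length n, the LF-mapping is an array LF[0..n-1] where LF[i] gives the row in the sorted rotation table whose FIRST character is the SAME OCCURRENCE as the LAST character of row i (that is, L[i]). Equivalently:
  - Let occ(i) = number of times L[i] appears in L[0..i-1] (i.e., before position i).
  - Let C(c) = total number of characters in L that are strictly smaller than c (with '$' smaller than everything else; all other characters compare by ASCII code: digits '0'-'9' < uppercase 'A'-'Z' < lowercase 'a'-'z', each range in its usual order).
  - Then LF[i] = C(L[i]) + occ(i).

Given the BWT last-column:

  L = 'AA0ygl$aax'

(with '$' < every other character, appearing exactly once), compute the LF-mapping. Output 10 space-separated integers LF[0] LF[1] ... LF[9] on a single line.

Answer: 2 3 1 9 6 7 0 4 5 8

Derivation:
Char counts: '$':1, '0':1, 'A':2, 'a':2, 'g':1, 'l':1, 'x':1, 'y':1
C (first-col start): C('$')=0, C('0')=1, C('A')=2, C('a')=4, C('g')=6, C('l')=7, C('x')=8, C('y')=9
L[0]='A': occ=0, LF[0]=C('A')+0=2+0=2
L[1]='A': occ=1, LF[1]=C('A')+1=2+1=3
L[2]='0': occ=0, LF[2]=C('0')+0=1+0=1
L[3]='y': occ=0, LF[3]=C('y')+0=9+0=9
L[4]='g': occ=0, LF[4]=C('g')+0=6+0=6
L[5]='l': occ=0, LF[5]=C('l')+0=7+0=7
L[6]='$': occ=0, LF[6]=C('$')+0=0+0=0
L[7]='a': occ=0, LF[7]=C('a')+0=4+0=4
L[8]='a': occ=1, LF[8]=C('a')+1=4+1=5
L[9]='x': occ=0, LF[9]=C('x')+0=8+0=8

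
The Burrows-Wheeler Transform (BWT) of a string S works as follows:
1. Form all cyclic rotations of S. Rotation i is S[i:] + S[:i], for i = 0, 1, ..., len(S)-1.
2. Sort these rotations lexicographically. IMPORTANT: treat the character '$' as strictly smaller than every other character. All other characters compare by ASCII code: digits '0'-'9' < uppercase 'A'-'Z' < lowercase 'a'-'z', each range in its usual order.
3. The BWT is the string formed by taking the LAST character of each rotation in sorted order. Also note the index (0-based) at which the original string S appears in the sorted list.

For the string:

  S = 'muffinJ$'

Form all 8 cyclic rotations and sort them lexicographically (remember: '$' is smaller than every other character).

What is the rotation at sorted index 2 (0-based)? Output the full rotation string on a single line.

Answer: ffinJ$mu

Derivation:
All 8 rotations (rotation i = S[i:]+S[:i]):
  rot[0] = muffinJ$
  rot[1] = uffinJ$m
  rot[2] = ffinJ$mu
  rot[3] = finJ$muf
  rot[4] = inJ$muff
  rot[5] = nJ$muffi
  rot[6] = J$muffin
  rot[7] = $muffinJ
Sorted (with $ < everything):
  sorted[0] = $muffinJ
  sorted[1] = J$muffin
  sorted[2] = ffinJ$mu
  sorted[3] = finJ$muf
  sorted[4] = inJ$muff
  sorted[5] = muffinJ$
  sorted[6] = nJ$muffi
  sorted[7] = uffinJ$m
sorted[2] = ffinJ$mu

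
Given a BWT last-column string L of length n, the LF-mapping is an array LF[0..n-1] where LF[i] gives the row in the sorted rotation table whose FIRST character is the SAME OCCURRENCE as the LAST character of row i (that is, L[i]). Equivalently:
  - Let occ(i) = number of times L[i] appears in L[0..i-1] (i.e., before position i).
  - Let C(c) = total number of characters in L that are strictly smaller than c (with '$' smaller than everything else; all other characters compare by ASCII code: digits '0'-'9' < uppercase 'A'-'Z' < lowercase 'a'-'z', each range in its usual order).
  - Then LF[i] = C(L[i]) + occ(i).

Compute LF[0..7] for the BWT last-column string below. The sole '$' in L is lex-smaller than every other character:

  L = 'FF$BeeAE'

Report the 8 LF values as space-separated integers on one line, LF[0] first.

Char counts: '$':1, 'A':1, 'B':1, 'E':1, 'F':2, 'e':2
C (first-col start): C('$')=0, C('A')=1, C('B')=2, C('E')=3, C('F')=4, C('e')=6
L[0]='F': occ=0, LF[0]=C('F')+0=4+0=4
L[1]='F': occ=1, LF[1]=C('F')+1=4+1=5
L[2]='$': occ=0, LF[2]=C('$')+0=0+0=0
L[3]='B': occ=0, LF[3]=C('B')+0=2+0=2
L[4]='e': occ=0, LF[4]=C('e')+0=6+0=6
L[5]='e': occ=1, LF[5]=C('e')+1=6+1=7
L[6]='A': occ=0, LF[6]=C('A')+0=1+0=1
L[7]='E': occ=0, LF[7]=C('E')+0=3+0=3

Answer: 4 5 0 2 6 7 1 3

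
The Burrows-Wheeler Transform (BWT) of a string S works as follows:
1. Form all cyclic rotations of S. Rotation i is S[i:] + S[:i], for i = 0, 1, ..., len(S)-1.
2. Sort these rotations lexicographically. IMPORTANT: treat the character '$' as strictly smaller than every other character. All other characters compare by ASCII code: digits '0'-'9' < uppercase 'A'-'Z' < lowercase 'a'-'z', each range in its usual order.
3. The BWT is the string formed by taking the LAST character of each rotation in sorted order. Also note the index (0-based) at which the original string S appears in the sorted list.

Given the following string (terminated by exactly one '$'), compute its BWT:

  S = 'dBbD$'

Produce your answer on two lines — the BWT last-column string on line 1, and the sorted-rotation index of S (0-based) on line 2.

Answer: DdbB$
4

Derivation:
All 5 rotations (rotation i = S[i:]+S[:i]):
  rot[0] = dBbD$
  rot[1] = BbD$d
  rot[2] = bD$dB
  rot[3] = D$dBb
  rot[4] = $dBbD
Sorted (with $ < everything):
  sorted[0] = $dBbD  (last char: 'D')
  sorted[1] = BbD$d  (last char: 'd')
  sorted[2] = D$dBb  (last char: 'b')
  sorted[3] = bD$dB  (last char: 'B')
  sorted[4] = dBbD$  (last char: '$')
Last column: DdbB$
Original string S is at sorted index 4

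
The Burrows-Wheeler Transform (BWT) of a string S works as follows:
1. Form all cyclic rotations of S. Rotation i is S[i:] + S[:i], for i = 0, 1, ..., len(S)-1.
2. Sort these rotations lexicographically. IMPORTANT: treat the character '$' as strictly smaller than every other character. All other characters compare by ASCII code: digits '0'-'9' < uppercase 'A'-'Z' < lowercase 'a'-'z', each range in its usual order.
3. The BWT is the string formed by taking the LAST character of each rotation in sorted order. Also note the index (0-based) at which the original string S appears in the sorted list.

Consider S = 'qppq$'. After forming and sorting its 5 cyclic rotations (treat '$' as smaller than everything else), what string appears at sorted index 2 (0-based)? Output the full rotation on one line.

Answer: pq$qp

Derivation:
All 5 rotations (rotation i = S[i:]+S[:i]):
  rot[0] = qppq$
  rot[1] = ppq$q
  rot[2] = pq$qp
  rot[3] = q$qpp
  rot[4] = $qppq
Sorted (with $ < everything):
  sorted[0] = $qppq
  sorted[1] = ppq$q
  sorted[2] = pq$qp
  sorted[3] = q$qpp
  sorted[4] = qppq$
sorted[2] = pq$qp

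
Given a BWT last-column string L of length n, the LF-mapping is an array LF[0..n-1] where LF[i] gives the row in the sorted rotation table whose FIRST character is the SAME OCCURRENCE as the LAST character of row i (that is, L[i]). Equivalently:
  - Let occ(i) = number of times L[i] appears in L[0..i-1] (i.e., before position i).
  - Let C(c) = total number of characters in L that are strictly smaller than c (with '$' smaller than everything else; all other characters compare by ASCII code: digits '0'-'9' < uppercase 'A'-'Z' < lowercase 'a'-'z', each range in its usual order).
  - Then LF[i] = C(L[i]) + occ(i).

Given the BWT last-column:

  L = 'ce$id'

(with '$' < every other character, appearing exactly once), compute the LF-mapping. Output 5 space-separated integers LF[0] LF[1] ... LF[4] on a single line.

Char counts: '$':1, 'c':1, 'd':1, 'e':1, 'i':1
C (first-col start): C('$')=0, C('c')=1, C('d')=2, C('e')=3, C('i')=4
L[0]='c': occ=0, LF[0]=C('c')+0=1+0=1
L[1]='e': occ=0, LF[1]=C('e')+0=3+0=3
L[2]='$': occ=0, LF[2]=C('$')+0=0+0=0
L[3]='i': occ=0, LF[3]=C('i')+0=4+0=4
L[4]='d': occ=0, LF[4]=C('d')+0=2+0=2

Answer: 1 3 0 4 2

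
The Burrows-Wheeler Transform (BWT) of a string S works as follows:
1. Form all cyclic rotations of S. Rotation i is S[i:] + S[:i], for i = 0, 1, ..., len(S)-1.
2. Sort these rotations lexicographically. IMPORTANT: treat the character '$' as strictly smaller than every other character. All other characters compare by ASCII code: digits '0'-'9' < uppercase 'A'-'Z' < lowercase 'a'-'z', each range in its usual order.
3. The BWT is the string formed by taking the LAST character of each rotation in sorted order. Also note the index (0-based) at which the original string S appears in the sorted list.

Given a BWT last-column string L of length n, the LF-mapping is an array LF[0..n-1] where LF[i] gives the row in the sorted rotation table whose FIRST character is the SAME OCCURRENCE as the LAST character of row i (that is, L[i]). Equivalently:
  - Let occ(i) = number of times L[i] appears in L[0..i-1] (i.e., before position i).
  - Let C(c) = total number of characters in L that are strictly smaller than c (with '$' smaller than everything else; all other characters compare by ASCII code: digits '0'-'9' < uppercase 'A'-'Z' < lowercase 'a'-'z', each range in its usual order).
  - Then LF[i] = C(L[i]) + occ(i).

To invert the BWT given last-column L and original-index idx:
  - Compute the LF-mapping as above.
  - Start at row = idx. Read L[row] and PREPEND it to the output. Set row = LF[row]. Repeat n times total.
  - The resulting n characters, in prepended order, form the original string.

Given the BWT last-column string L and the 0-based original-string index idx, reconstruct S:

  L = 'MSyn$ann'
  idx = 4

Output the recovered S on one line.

LF mapping: 1 2 7 4 0 3 5 6
Walk LF starting at row 4, prepending L[row]:
  step 1: row=4, L[4]='$', prepend. Next row=LF[4]=0
  step 2: row=0, L[0]='M', prepend. Next row=LF[0]=1
  step 3: row=1, L[1]='S', prepend. Next row=LF[1]=2
  step 4: row=2, L[2]='y', prepend. Next row=LF[2]=7
  step 5: row=7, L[7]='n', prepend. Next row=LF[7]=6
  step 6: row=6, L[6]='n', prepend. Next row=LF[6]=5
  step 7: row=5, L[5]='a', prepend. Next row=LF[5]=3
  step 8: row=3, L[3]='n', prepend. Next row=LF[3]=4
Reversed output: nannySM$

Answer: nannySM$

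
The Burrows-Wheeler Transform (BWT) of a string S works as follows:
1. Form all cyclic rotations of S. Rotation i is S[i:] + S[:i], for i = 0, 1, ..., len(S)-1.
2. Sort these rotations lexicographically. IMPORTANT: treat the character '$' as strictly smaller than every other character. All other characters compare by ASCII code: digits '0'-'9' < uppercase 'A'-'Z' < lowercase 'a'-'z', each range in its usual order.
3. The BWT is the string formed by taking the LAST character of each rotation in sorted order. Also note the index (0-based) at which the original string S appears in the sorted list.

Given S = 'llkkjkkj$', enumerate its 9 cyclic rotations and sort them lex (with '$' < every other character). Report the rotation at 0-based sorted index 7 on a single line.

Answer: lkkjkkj$l

Derivation:
All 9 rotations (rotation i = S[i:]+S[:i]):
  rot[0] = llkkjkkj$
  rot[1] = lkkjkkj$l
  rot[2] = kkjkkj$ll
  rot[3] = kjkkj$llk
  rot[4] = jkkj$llkk
  rot[5] = kkj$llkkj
  rot[6] = kj$llkkjk
  rot[7] = j$llkkjkk
  rot[8] = $llkkjkkj
Sorted (with $ < everything):
  sorted[0] = $llkkjkkj
  sorted[1] = j$llkkjkk
  sorted[2] = jkkj$llkk
  sorted[3] = kj$llkkjk
  sorted[4] = kjkkj$llk
  sorted[5] = kkj$llkkj
  sorted[6] = kkjkkj$ll
  sorted[7] = lkkjkkj$l
  sorted[8] = llkkjkkj$
sorted[7] = lkkjkkj$l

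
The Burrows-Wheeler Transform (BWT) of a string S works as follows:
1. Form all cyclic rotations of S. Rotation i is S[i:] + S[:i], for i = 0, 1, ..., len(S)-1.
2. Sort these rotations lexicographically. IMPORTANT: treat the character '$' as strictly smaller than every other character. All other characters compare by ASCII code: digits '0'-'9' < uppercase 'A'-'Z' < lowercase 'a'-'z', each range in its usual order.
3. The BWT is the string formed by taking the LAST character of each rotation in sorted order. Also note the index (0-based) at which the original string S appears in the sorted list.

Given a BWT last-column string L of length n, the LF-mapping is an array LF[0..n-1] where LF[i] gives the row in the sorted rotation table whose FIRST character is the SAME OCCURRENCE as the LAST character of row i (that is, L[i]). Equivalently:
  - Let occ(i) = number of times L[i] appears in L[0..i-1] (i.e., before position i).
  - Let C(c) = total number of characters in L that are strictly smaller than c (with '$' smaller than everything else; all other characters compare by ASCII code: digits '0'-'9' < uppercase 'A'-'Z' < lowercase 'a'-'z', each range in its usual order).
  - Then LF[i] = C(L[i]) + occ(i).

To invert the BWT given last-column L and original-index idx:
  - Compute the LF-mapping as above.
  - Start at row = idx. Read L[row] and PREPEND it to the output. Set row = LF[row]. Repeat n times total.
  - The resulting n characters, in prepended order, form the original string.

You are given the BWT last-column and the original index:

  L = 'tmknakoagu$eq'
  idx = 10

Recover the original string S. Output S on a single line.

Answer: quokkamagnet$

Derivation:
LF mapping: 11 7 5 8 1 6 9 2 4 12 0 3 10
Walk LF starting at row 10, prepending L[row]:
  step 1: row=10, L[10]='$', prepend. Next row=LF[10]=0
  step 2: row=0, L[0]='t', prepend. Next row=LF[0]=11
  step 3: row=11, L[11]='e', prepend. Next row=LF[11]=3
  step 4: row=3, L[3]='n', prepend. Next row=LF[3]=8
  step 5: row=8, L[8]='g', prepend. Next row=LF[8]=4
  step 6: row=4, L[4]='a', prepend. Next row=LF[4]=1
  step 7: row=1, L[1]='m', prepend. Next row=LF[1]=7
  step 8: row=7, L[7]='a', prepend. Next row=LF[7]=2
  step 9: row=2, L[2]='k', prepend. Next row=LF[2]=5
  step 10: row=5, L[5]='k', prepend. Next row=LF[5]=6
  step 11: row=6, L[6]='o', prepend. Next row=LF[6]=9
  step 12: row=9, L[9]='u', prepend. Next row=LF[9]=12
  step 13: row=12, L[12]='q', prepend. Next row=LF[12]=10
Reversed output: quokkamagnet$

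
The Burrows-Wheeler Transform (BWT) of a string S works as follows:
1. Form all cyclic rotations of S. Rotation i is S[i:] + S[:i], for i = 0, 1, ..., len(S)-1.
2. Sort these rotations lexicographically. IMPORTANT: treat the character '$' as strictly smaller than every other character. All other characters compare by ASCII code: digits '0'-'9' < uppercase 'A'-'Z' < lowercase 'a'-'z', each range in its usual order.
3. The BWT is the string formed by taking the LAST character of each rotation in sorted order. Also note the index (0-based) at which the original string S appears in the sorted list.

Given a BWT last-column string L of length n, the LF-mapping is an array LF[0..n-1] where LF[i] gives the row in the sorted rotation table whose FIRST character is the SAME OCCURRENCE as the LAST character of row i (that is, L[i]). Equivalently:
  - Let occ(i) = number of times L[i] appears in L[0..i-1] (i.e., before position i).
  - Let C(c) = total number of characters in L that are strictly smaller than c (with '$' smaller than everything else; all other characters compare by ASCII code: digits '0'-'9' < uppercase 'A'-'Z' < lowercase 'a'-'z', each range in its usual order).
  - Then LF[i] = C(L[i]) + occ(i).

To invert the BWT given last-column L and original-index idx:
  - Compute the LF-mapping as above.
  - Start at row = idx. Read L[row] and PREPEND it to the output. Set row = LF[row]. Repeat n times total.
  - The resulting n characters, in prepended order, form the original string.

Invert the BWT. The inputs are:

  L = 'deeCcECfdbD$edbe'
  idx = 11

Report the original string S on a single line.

LF mapping: 8 11 12 1 7 4 2 15 9 5 3 0 13 10 6 14
Walk LF starting at row 11, prepending L[row]:
  step 1: row=11, L[11]='$', prepend. Next row=LF[11]=0
  step 2: row=0, L[0]='d', prepend. Next row=LF[0]=8
  step 3: row=8, L[8]='d', prepend. Next row=LF[8]=9
  step 4: row=9, L[9]='b', prepend. Next row=LF[9]=5
  step 5: row=5, L[5]='E', prepend. Next row=LF[5]=4
  step 6: row=4, L[4]='c', prepend. Next row=LF[4]=7
  step 7: row=7, L[7]='f', prepend. Next row=LF[7]=15
  step 8: row=15, L[15]='e', prepend. Next row=LF[15]=14
  step 9: row=14, L[14]='b', prepend. Next row=LF[14]=6
  step 10: row=6, L[6]='C', prepend. Next row=LF[6]=2
  step 11: row=2, L[2]='e', prepend. Next row=LF[2]=12
  step 12: row=12, L[12]='e', prepend. Next row=LF[12]=13
  step 13: row=13, L[13]='d', prepend. Next row=LF[13]=10
  step 14: row=10, L[10]='D', prepend. Next row=LF[10]=3
  step 15: row=3, L[3]='C', prepend. Next row=LF[3]=1
  step 16: row=1, L[1]='e', prepend. Next row=LF[1]=11
Reversed output: eCDdeeCbefcEbdd$

Answer: eCDdeeCbefcEbdd$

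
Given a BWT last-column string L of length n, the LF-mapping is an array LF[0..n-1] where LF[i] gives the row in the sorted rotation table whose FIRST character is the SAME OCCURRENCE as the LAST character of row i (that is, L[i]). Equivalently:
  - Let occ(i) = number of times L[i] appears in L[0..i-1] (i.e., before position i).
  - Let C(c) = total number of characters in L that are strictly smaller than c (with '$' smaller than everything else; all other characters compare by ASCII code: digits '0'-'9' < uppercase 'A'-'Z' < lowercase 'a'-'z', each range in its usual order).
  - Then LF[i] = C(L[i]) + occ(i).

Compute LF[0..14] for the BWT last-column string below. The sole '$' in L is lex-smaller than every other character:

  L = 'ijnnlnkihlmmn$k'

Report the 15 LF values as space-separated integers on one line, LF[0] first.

Answer: 2 4 11 12 7 13 5 3 1 8 9 10 14 0 6

Derivation:
Char counts: '$':1, 'h':1, 'i':2, 'j':1, 'k':2, 'l':2, 'm':2, 'n':4
C (first-col start): C('$')=0, C('h')=1, C('i')=2, C('j')=4, C('k')=5, C('l')=7, C('m')=9, C('n')=11
L[0]='i': occ=0, LF[0]=C('i')+0=2+0=2
L[1]='j': occ=0, LF[1]=C('j')+0=4+0=4
L[2]='n': occ=0, LF[2]=C('n')+0=11+0=11
L[3]='n': occ=1, LF[3]=C('n')+1=11+1=12
L[4]='l': occ=0, LF[4]=C('l')+0=7+0=7
L[5]='n': occ=2, LF[5]=C('n')+2=11+2=13
L[6]='k': occ=0, LF[6]=C('k')+0=5+0=5
L[7]='i': occ=1, LF[7]=C('i')+1=2+1=3
L[8]='h': occ=0, LF[8]=C('h')+0=1+0=1
L[9]='l': occ=1, LF[9]=C('l')+1=7+1=8
L[10]='m': occ=0, LF[10]=C('m')+0=9+0=9
L[11]='m': occ=1, LF[11]=C('m')+1=9+1=10
L[12]='n': occ=3, LF[12]=C('n')+3=11+3=14
L[13]='$': occ=0, LF[13]=C('$')+0=0+0=0
L[14]='k': occ=1, LF[14]=C('k')+1=5+1=6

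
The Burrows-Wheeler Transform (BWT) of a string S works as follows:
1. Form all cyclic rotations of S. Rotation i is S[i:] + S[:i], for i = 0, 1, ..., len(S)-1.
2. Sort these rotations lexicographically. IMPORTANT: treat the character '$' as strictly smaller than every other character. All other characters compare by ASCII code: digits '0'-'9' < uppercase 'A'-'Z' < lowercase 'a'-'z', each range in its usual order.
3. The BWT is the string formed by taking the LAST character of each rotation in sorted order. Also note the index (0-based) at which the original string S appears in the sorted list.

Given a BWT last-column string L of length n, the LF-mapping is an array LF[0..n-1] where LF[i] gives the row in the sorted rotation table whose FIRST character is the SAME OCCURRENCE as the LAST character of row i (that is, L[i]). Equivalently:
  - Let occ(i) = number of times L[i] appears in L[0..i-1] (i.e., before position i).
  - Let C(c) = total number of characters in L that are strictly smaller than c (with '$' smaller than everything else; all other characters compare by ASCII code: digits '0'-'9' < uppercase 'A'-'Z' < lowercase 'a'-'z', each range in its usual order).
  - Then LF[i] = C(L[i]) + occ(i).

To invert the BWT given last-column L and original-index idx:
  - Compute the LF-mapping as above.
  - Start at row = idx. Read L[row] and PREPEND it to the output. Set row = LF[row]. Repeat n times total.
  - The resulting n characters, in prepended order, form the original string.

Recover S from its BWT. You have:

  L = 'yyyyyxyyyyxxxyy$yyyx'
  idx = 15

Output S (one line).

LF mapping: 6 7 8 9 10 1 11 12 13 14 2 3 4 15 16 0 17 18 19 5
Walk LF starting at row 15, prepending L[row]:
  step 1: row=15, L[15]='$', prepend. Next row=LF[15]=0
  step 2: row=0, L[0]='y', prepend. Next row=LF[0]=6
  step 3: row=6, L[6]='y', prepend. Next row=LF[6]=11
  step 4: row=11, L[11]='x', prepend. Next row=LF[11]=3
  step 5: row=3, L[3]='y', prepend. Next row=LF[3]=9
  step 6: row=9, L[9]='y', prepend. Next row=LF[9]=14
  step 7: row=14, L[14]='y', prepend. Next row=LF[14]=16
  step 8: row=16, L[16]='y', prepend. Next row=LF[16]=17
  step 9: row=17, L[17]='y', prepend. Next row=LF[17]=18
  step 10: row=18, L[18]='y', prepend. Next row=LF[18]=19
  step 11: row=19, L[19]='x', prepend. Next row=LF[19]=5
  step 12: row=5, L[5]='x', prepend. Next row=LF[5]=1
  step 13: row=1, L[1]='y', prepend. Next row=LF[1]=7
  step 14: row=7, L[7]='y', prepend. Next row=LF[7]=12
  step 15: row=12, L[12]='x', prepend. Next row=LF[12]=4
  step 16: row=4, L[4]='y', prepend. Next row=LF[4]=10
  step 17: row=10, L[10]='x', prepend. Next row=LF[10]=2
  step 18: row=2, L[2]='y', prepend. Next row=LF[2]=8
  step 19: row=8, L[8]='y', prepend. Next row=LF[8]=13
  step 20: row=13, L[13]='y', prepend. Next row=LF[13]=15
Reversed output: yyyxyxyyxxyyyyyyxyy$

Answer: yyyxyxyyxxyyyyyyxyy$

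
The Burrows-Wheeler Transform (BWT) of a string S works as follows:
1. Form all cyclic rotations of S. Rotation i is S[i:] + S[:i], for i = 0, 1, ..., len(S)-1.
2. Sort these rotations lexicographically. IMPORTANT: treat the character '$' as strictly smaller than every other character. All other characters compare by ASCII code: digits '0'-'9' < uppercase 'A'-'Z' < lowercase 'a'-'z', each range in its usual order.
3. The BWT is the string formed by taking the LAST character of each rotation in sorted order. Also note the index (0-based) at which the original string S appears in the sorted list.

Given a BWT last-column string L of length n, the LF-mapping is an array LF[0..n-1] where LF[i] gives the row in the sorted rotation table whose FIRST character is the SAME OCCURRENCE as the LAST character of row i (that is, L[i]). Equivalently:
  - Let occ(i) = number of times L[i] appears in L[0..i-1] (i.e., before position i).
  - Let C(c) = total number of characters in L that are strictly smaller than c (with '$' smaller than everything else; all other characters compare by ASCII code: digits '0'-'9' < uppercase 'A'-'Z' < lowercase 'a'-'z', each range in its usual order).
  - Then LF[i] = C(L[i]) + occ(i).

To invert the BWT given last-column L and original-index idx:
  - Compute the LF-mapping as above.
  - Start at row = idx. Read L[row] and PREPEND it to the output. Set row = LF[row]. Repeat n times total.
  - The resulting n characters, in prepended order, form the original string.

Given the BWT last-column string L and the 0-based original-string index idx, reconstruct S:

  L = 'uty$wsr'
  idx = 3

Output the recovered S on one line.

Answer: tryswu$

Derivation:
LF mapping: 4 3 6 0 5 2 1
Walk LF starting at row 3, prepending L[row]:
  step 1: row=3, L[3]='$', prepend. Next row=LF[3]=0
  step 2: row=0, L[0]='u', prepend. Next row=LF[0]=4
  step 3: row=4, L[4]='w', prepend. Next row=LF[4]=5
  step 4: row=5, L[5]='s', prepend. Next row=LF[5]=2
  step 5: row=2, L[2]='y', prepend. Next row=LF[2]=6
  step 6: row=6, L[6]='r', prepend. Next row=LF[6]=1
  step 7: row=1, L[1]='t', prepend. Next row=LF[1]=3
Reversed output: tryswu$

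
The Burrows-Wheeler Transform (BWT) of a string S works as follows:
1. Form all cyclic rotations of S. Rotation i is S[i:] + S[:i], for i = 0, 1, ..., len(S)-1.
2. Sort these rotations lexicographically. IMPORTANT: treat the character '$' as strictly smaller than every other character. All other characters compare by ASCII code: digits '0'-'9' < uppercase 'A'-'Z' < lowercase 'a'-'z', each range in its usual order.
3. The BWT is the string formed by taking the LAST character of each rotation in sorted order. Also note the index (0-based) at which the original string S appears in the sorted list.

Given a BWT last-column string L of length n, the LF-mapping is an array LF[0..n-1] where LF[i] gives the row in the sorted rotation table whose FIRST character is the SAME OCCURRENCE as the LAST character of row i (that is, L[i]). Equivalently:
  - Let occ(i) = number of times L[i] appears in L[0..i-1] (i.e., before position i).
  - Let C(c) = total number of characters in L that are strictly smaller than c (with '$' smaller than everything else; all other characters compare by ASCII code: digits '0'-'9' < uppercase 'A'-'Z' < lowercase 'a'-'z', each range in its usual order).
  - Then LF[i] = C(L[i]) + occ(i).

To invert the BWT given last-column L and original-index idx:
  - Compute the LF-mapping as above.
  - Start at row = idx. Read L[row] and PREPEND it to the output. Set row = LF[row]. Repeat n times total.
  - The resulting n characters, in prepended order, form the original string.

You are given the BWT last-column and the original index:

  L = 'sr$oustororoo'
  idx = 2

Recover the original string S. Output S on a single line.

LF mapping: 9 6 0 1 12 10 11 2 7 3 8 4 5
Walk LF starting at row 2, prepending L[row]:
  step 1: row=2, L[2]='$', prepend. Next row=LF[2]=0
  step 2: row=0, L[0]='s', prepend. Next row=LF[0]=9
  step 3: row=9, L[9]='o', prepend. Next row=LF[9]=3
  step 4: row=3, L[3]='o', prepend. Next row=LF[3]=1
  step 5: row=1, L[1]='r', prepend. Next row=LF[1]=6
  step 6: row=6, L[6]='t', prepend. Next row=LF[6]=11
  step 7: row=11, L[11]='o', prepend. Next row=LF[11]=4
  step 8: row=4, L[4]='u', prepend. Next row=LF[4]=12
  step 9: row=12, L[12]='o', prepend. Next row=LF[12]=5
  step 10: row=5, L[5]='s', prepend. Next row=LF[5]=10
  step 11: row=10, L[10]='r', prepend. Next row=LF[10]=8
  step 12: row=8, L[8]='r', prepend. Next row=LF[8]=7
  step 13: row=7, L[7]='o', prepend. Next row=LF[7]=2
Reversed output: orrsouotroos$

Answer: orrsouotroos$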